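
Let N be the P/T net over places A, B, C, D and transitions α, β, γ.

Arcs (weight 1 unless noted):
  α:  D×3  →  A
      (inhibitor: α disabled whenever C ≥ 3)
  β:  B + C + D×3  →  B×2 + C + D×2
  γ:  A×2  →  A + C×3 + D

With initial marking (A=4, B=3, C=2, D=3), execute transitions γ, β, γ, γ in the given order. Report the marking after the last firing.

(A=1, B=4, C=11, D=5)

step 1: fire γ:  (A=4, B=3, C=2, D=3) → (A=3, B=3, C=5, D=4)
step 2: fire β:  (A=3, B=3, C=5, D=4) → (A=3, B=4, C=5, D=3)
step 3: fire γ:  (A=3, B=4, C=5, D=3) → (A=2, B=4, C=8, D=4)
step 4: fire γ:  (A=2, B=4, C=8, D=4) → (A=1, B=4, C=11, D=5)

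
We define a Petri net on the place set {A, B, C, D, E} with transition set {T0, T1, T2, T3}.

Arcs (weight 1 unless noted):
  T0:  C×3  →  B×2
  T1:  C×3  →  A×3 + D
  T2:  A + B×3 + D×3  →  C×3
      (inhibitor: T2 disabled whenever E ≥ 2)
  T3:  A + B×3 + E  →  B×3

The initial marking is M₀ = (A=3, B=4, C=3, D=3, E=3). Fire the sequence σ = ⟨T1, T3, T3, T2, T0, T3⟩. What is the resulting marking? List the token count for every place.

(A=2, B=3, C=0, D=1, E=0)

step 1: fire T1:  (A=3, B=4, C=3, D=3, E=3) → (A=6, B=4, C=0, D=4, E=3)
step 2: fire T3:  (A=6, B=4, C=0, D=4, E=3) → (A=5, B=4, C=0, D=4, E=2)
step 3: fire T3:  (A=5, B=4, C=0, D=4, E=2) → (A=4, B=4, C=0, D=4, E=1)
step 4: fire T2:  (A=4, B=4, C=0, D=4, E=1) → (A=3, B=1, C=3, D=1, E=1)
step 5: fire T0:  (A=3, B=1, C=3, D=1, E=1) → (A=3, B=3, C=0, D=1, E=1)
step 6: fire T3:  (A=3, B=3, C=0, D=1, E=1) → (A=2, B=3, C=0, D=1, E=0)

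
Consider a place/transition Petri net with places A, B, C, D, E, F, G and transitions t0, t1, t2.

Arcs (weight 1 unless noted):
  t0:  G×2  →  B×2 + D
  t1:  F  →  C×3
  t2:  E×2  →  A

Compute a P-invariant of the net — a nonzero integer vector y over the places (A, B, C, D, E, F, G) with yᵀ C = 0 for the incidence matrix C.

y = (A:0, B:1, C:0, D:-2, E:0, F:0, G:0)

Incidence matrix C (rows=places, cols=transitions):
       t0   t1   t2
    A   0    0    1
    B   2    0    0
    C   0    3    0
    D   1    0    0
    E   0    0   -2
    F   0   -1    0
    G  -2    0    0

Candidate y = [0, 1, 0, -2, 0, 0, 0]; check y·C column-wise:
  col t0: 1·2 + -2·1 + 0·-2 = 0
  col t1: 1·0 + 0·3 + -2·0 + 0·-1 = 0
  col t2: 0·1 + 1·0 + -2·0 + 0·-2 = 0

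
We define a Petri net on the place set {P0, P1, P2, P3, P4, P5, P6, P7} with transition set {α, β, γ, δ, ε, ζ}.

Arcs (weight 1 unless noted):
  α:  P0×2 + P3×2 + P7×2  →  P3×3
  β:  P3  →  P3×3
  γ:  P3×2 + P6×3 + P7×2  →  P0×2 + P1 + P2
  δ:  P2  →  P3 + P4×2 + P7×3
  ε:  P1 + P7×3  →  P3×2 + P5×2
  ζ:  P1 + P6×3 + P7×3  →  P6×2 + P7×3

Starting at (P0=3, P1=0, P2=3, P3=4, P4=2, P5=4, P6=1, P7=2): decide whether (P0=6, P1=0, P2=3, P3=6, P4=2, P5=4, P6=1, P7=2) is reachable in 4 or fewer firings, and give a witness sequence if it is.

depth 0: 1 marking
depth 1: 4 markings reached so far
depth 2: 9 markings reached so far
depth 3: 16 markings reached so far
depth 4: 24 markings reached so far
target is not among the 24 markings reachable within 4 steps

NO — not reachable within 4 firings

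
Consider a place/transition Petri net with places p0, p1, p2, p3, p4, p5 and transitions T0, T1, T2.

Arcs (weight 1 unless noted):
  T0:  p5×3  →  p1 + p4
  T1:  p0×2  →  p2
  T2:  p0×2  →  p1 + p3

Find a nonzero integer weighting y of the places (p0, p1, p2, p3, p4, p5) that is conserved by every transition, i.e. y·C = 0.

y = (p0:1, p1:0, p2:2, p3:2, p4:0, p5:0)

Incidence matrix C (rows=places, cols=transitions):
       T0   T1   T2
   p0   0   -2   -2
   p1   1    0    1
   p2   0    1    0
   p3   0    0    1
   p4   1    0    0
   p5  -3    0    0

Candidate y = [1, 0, 2, 2, 0, 0]; check y·C column-wise:
  col T0: 1·0 + 0·1 + 2·0 + 2·0 + 0·1 + 0·-3 = 0
  col T1: 1·-2 + 2·1 + 2·0 = 0
  col T2: 1·-2 + 0·1 + 2·0 + 2·1 = 0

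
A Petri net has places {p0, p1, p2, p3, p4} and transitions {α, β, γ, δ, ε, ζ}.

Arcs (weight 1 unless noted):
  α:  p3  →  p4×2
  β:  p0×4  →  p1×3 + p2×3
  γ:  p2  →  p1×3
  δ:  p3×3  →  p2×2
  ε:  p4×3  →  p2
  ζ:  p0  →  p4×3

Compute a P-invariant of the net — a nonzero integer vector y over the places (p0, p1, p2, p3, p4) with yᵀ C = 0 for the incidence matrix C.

y = (p0:3, p1:1, p2:3, p3:2, p4:1)

Incidence matrix C (rows=places, cols=transitions):
        α    β    γ    δ    ε    ζ
   p0   0   -4    0    0    0   -1
   p1   0    3    3    0    0    0
   p2   0    3   -1    2    1    0
   p3  -1    0    0   -3    0    0
   p4   2    0    0    0   -3    3

Candidate y = [3, 1, 3, 2, 1]; check y·C column-wise:
  col α: 3·0 + 1·0 + 3·0 + 2·-1 + 1·2 = 0
  col β: 3·-4 + 1·3 + 3·3 + 2·0 + 1·0 = 0
  col γ: 3·0 + 1·3 + 3·-1 + 2·0 + 1·0 = 0
  col δ: 3·0 + 1·0 + 3·2 + 2·-3 + 1·0 = 0
  col ε: 3·0 + 1·0 + 3·1 + 2·0 + 1·-3 = 0
  col ζ: 3·-1 + 1·0 + 3·0 + 2·0 + 1·3 = 0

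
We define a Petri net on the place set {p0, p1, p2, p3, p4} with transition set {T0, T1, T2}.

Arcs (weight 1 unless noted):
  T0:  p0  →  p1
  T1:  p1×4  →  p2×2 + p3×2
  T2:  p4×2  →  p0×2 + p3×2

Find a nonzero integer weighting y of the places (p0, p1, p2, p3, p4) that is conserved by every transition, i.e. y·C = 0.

Incidence matrix C (rows=places, cols=transitions):
       T0   T1   T2
   p0  -1    0    2
   p1   1   -4    0
   p2   0    2    0
   p3   0    2    2
   p4   0    0   -2

Candidate y = [1, 1, 3, -1, 0]; check y·C column-wise:
  col T0: 1·-1 + 1·1 + 3·0 + -1·0 = 0
  col T1: 1·0 + 1·-4 + 3·2 + -1·2 = 0
  col T2: 1·2 + 1·0 + 3·0 + -1·2 + 0·-2 = 0

y = (p0:1, p1:1, p2:3, p3:-1, p4:0)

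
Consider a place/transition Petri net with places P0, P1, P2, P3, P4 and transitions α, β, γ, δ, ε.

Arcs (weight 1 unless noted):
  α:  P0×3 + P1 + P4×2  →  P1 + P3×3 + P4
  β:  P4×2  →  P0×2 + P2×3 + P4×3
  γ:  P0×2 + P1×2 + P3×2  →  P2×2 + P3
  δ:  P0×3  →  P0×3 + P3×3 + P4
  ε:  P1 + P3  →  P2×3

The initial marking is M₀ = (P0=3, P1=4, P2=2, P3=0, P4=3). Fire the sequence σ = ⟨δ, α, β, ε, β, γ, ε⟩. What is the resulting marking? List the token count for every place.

step 1: fire δ:  (P0=3, P1=4, P2=2, P3=0, P4=3) → (P0=3, P1=4, P2=2, P3=3, P4=4)
step 2: fire α:  (P0=3, P1=4, P2=2, P3=3, P4=4) → (P0=0, P1=4, P2=2, P3=6, P4=3)
step 3: fire β:  (P0=0, P1=4, P2=2, P3=6, P4=3) → (P0=2, P1=4, P2=5, P3=6, P4=4)
step 4: fire ε:  (P0=2, P1=4, P2=5, P3=6, P4=4) → (P0=2, P1=3, P2=8, P3=5, P4=4)
step 5: fire β:  (P0=2, P1=3, P2=8, P3=5, P4=4) → (P0=4, P1=3, P2=11, P3=5, P4=5)
step 6: fire γ:  (P0=4, P1=3, P2=11, P3=5, P4=5) → (P0=2, P1=1, P2=13, P3=4, P4=5)
step 7: fire ε:  (P0=2, P1=1, P2=13, P3=4, P4=5) → (P0=2, P1=0, P2=16, P3=3, P4=5)

(P0=2, P1=0, P2=16, P3=3, P4=5)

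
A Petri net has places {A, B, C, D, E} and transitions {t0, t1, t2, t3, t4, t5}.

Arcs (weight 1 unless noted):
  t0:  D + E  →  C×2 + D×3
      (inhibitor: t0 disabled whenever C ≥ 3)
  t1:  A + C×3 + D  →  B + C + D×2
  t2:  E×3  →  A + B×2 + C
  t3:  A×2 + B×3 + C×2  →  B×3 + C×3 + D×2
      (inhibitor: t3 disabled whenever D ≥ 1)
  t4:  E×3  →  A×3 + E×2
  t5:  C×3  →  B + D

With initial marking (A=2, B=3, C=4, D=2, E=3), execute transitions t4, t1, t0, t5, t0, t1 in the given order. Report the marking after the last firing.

step 1: fire t4:  (A=2, B=3, C=4, D=2, E=3) → (A=5, B=3, C=4, D=2, E=2)
step 2: fire t1:  (A=5, B=3, C=4, D=2, E=2) → (A=4, B=4, C=2, D=3, E=2)
step 3: fire t0:  (A=4, B=4, C=2, D=3, E=2) → (A=4, B=4, C=4, D=5, E=1)
step 4: fire t5:  (A=4, B=4, C=4, D=5, E=1) → (A=4, B=5, C=1, D=6, E=1)
step 5: fire t0:  (A=4, B=5, C=1, D=6, E=1) → (A=4, B=5, C=3, D=8, E=0)
step 6: fire t1:  (A=4, B=5, C=3, D=8, E=0) → (A=3, B=6, C=1, D=9, E=0)

(A=3, B=6, C=1, D=9, E=0)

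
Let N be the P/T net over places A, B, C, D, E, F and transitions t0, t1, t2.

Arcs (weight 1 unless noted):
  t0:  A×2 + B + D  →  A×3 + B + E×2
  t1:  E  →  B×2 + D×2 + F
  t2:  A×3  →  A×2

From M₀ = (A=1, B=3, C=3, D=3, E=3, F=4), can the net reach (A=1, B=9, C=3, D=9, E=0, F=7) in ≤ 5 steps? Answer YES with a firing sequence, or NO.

step 1: fire t1:  (A=1, B=3, C=3, D=3, E=3, F=4) → (A=1, B=5, C=3, D=5, E=2, F=5)
step 2: fire t1:  (A=1, B=5, C=3, D=5, E=2, F=5) → (A=1, B=7, C=3, D=7, E=1, F=6)
step 3: fire t1:  (A=1, B=7, C=3, D=7, E=1, F=6) → (A=1, B=9, C=3, D=9, E=0, F=7)

YES — reachable via ⟨t1, t1, t1⟩ (3 firings)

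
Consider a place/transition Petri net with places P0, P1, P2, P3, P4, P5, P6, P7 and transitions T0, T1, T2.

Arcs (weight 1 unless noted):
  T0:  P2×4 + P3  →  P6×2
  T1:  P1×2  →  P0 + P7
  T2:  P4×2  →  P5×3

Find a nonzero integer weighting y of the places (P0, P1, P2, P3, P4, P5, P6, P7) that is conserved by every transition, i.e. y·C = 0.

Incidence matrix C (rows=places, cols=transitions):
       T0   T1   T2
   P0   0    1    0
   P1   0   -2    0
   P2  -4    0    0
   P3  -1    0    0
   P4   0    0   -2
   P5   0    0    3
   P6   2    0    0
   P7   0    1    0

Candidate y = [2, 1, 0, 0, 0, 0, 0, 0]; check y·C column-wise:
  col T0: 2·0 + 1·0 + 0·-4 + 0·-1 + 0·2 = 0
  col T1: 2·1 + 1·-2 + 0·1 = 0
  col T2: 2·0 + 1·0 + 0·-2 + 0·3 = 0

y = (P0:2, P1:1, P2:0, P3:0, P4:0, P5:0, P6:0, P7:0)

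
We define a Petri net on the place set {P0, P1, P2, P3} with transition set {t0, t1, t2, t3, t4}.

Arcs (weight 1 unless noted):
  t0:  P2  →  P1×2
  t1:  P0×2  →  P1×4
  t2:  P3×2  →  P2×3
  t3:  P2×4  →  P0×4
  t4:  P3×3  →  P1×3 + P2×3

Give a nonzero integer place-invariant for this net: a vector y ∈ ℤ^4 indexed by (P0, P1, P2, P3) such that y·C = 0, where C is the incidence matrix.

y = (P0:2, P1:1, P2:2, P3:3)

Incidence matrix C (rows=places, cols=transitions):
       t0   t1   t2   t3   t4
   P0   0   -2    0    4    0
   P1   2    4    0    0    3
   P2  -1    0    3   -4    3
   P3   0    0   -2    0   -3

Candidate y = [2, 1, 2, 3]; check y·C column-wise:
  col t0: 2·0 + 1·2 + 2·-1 + 3·0 = 0
  col t1: 2·-2 + 1·4 + 2·0 + 3·0 = 0
  col t2: 2·0 + 1·0 + 2·3 + 3·-2 = 0
  col t3: 2·4 + 1·0 + 2·-4 + 3·0 = 0
  col t4: 2·0 + 1·3 + 2·3 + 3·-3 = 0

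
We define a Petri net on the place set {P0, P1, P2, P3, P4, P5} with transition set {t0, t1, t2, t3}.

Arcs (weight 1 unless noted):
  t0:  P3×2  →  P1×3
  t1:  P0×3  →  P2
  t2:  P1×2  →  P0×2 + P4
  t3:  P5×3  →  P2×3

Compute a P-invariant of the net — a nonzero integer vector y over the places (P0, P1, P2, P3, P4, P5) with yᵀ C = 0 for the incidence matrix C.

y = (P0:0, P1:2, P2:0, P3:3, P4:4, P5:0)

Incidence matrix C (rows=places, cols=transitions):
       t0   t1   t2   t3
   P0   0   -3    2    0
   P1   3    0   -2    0
   P2   0    1    0    3
   P3  -2    0    0    0
   P4   0    0    1    0
   P5   0    0    0   -3

Candidate y = [0, 2, 0, 3, 4, 0]; check y·C column-wise:
  col t0: 2·3 + 3·-2 + 4·0 = 0
  col t1: 0·-3 + 2·0 + 0·1 + 3·0 + 4·0 = 0
  col t2: 0·2 + 2·-2 + 3·0 + 4·1 = 0
  col t3: 2·0 + 0·3 + 3·0 + 4·0 + 0·-3 = 0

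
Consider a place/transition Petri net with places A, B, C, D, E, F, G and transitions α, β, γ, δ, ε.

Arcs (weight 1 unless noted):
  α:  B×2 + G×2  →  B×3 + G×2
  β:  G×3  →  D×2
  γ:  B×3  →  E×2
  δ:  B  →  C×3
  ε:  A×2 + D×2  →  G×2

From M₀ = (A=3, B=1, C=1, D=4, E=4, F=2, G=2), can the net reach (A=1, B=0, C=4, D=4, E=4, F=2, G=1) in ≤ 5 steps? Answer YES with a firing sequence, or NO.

step 1: fire δ:  (A=3, B=1, C=1, D=4, E=4, F=2, G=2) → (A=3, B=0, C=4, D=4, E=4, F=2, G=2)
step 2: fire ε:  (A=3, B=0, C=4, D=4, E=4, F=2, G=2) → (A=1, B=0, C=4, D=2, E=4, F=2, G=4)
step 3: fire β:  (A=1, B=0, C=4, D=2, E=4, F=2, G=4) → (A=1, B=0, C=4, D=4, E=4, F=2, G=1)

YES — reachable via ⟨δ, ε, β⟩ (3 firings)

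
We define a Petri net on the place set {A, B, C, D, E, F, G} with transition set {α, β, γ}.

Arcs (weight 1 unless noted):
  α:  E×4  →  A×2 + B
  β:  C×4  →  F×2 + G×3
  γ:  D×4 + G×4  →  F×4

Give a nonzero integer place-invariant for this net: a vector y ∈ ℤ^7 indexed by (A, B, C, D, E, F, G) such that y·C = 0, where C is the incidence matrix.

y = (A:1, B:-2, C:0, D:0, E:0, F:0, G:0)

Incidence matrix C (rows=places, cols=transitions):
        α    β    γ
    A   2    0    0
    B   1    0    0
    C   0   -4    0
    D   0    0   -4
    E  -4    0    0
    F   0    2    4
    G   0    3   -4

Candidate y = [1, -2, 0, 0, 0, 0, 0]; check y·C column-wise:
  col α: 1·2 + -2·1 + 0·-4 = 0
  col β: 1·0 + -2·0 + 0·-4 + 0·2 + 0·3 = 0
  col γ: 1·0 + -2·0 + 0·-4 + 0·4 + 0·-4 = 0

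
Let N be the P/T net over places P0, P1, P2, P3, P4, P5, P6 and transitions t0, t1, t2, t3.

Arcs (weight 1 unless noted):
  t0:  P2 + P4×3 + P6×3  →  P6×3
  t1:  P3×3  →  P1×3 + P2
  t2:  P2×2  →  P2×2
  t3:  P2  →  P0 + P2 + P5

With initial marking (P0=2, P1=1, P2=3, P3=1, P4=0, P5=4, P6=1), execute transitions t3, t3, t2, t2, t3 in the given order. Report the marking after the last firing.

(P0=5, P1=1, P2=3, P3=1, P4=0, P5=7, P6=1)

step 1: fire t3:  (P0=2, P1=1, P2=3, P3=1, P4=0, P5=4, P6=1) → (P0=3, P1=1, P2=3, P3=1, P4=0, P5=5, P6=1)
step 2: fire t3:  (P0=3, P1=1, P2=3, P3=1, P4=0, P5=5, P6=1) → (P0=4, P1=1, P2=3, P3=1, P4=0, P5=6, P6=1)
step 3: fire t2:  (P0=4, P1=1, P2=3, P3=1, P4=0, P5=6, P6=1) → (P0=4, P1=1, P2=3, P3=1, P4=0, P5=6, P6=1)
step 4: fire t2:  (P0=4, P1=1, P2=3, P3=1, P4=0, P5=6, P6=1) → (P0=4, P1=1, P2=3, P3=1, P4=0, P5=6, P6=1)
step 5: fire t3:  (P0=4, P1=1, P2=3, P3=1, P4=0, P5=6, P6=1) → (P0=5, P1=1, P2=3, P3=1, P4=0, P5=7, P6=1)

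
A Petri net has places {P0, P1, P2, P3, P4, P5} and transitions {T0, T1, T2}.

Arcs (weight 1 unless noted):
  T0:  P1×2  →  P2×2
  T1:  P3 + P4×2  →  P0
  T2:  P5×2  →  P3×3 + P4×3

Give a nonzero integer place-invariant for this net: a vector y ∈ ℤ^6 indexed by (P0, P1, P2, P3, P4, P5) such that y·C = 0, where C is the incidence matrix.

Incidence matrix C (rows=places, cols=transitions):
       T0   T1   T2
   P0   0    1    0
   P1  -2    0    0
   P2   2    0    0
   P3   0   -1    3
   P4   0   -2    3
   P5   0    0   -2

Candidate y = [0, 1, 1, 0, 0, 0]; check y·C column-wise:
  col T0: 1·-2 + 1·2 = 0
  col T1: 0·1 + 1·0 + 1·0 + 0·-1 + 0·-2 = 0
  col T2: 1·0 + 1·0 + 0·3 + 0·3 + 0·-2 = 0

y = (P0:0, P1:1, P2:1, P3:0, P4:0, P5:0)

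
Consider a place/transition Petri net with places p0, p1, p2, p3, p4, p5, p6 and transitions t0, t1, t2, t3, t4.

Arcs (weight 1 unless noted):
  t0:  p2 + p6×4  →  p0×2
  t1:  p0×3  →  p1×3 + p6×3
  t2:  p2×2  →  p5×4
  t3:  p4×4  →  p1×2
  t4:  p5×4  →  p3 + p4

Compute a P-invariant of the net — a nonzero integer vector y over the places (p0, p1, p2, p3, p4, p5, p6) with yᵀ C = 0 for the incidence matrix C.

Incidence matrix C (rows=places, cols=transitions):
       t0   t1   t2   t3   t4
   p0   2   -3    0    0    0
   p1   0    3    0    2    0
   p2  -1    0   -2    0    0
   p3   0    0    0    0    1
   p4   0    0    0   -4    1
   p5   0    0    4    0   -4
   p6  -4    3    0    0    0

Candidate y = [2, 2, 4, 7, 1, 2, 0]; check y·C column-wise:
  col t0: 2·2 + 2·0 + 4·-1 + 7·0 + 1·0 + 2·0 + 0·-4 = 0
  col t1: 2·-3 + 2·3 + 4·0 + 7·0 + 1·0 + 2·0 + 0·3 = 0
  col t2: 2·0 + 2·0 + 4·-2 + 7·0 + 1·0 + 2·4 = 0
  col t3: 2·0 + 2·2 + 4·0 + 7·0 + 1·-4 + 2·0 = 0
  col t4: 2·0 + 2·0 + 4·0 + 7·1 + 1·1 + 2·-4 = 0

y = (p0:2, p1:2, p2:4, p3:7, p4:1, p5:2, p6:0)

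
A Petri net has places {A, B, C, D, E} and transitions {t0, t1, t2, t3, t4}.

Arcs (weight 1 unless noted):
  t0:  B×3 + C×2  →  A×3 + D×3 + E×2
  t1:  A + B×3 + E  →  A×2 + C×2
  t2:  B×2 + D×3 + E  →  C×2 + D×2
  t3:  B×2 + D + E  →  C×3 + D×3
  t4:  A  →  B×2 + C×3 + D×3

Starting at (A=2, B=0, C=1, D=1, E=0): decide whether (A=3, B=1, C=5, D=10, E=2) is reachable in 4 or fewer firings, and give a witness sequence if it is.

step 1: fire t4:  (A=2, B=0, C=1, D=1, E=0) → (A=1, B=2, C=4, D=4, E=0)
step 2: fire t4:  (A=1, B=2, C=4, D=4, E=0) → (A=0, B=4, C=7, D=7, E=0)
step 3: fire t0:  (A=0, B=4, C=7, D=7, E=0) → (A=3, B=1, C=5, D=10, E=2)

YES — reachable via ⟨t4, t4, t0⟩ (3 firings)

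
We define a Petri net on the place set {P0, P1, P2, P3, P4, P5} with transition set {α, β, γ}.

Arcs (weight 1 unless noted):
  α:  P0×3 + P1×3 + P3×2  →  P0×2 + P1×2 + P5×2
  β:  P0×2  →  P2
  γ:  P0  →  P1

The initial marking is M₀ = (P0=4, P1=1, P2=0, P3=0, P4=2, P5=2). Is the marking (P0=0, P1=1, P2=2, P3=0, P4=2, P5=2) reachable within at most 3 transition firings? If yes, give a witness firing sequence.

step 1: fire β:  (P0=4, P1=1, P2=0, P3=0, P4=2, P5=2) → (P0=2, P1=1, P2=1, P3=0, P4=2, P5=2)
step 2: fire β:  (P0=2, P1=1, P2=1, P3=0, P4=2, P5=2) → (P0=0, P1=1, P2=2, P3=0, P4=2, P5=2)

YES — reachable via ⟨β, β⟩ (2 firings)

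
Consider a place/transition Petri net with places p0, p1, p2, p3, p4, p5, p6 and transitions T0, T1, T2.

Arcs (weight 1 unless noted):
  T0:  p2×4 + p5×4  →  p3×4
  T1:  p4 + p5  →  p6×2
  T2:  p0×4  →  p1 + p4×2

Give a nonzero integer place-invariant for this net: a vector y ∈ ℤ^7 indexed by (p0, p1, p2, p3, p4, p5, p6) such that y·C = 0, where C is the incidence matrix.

Incidence matrix C (rows=places, cols=transitions):
       T0   T1   T2
   p0   0    0   -4
   p1   0    0    1
   p2  -4    0    0
   p3   4    0    0
   p4   0   -1    2
   p5  -4   -1    0
   p6   0    2    0

Candidate y = [1, 4, 0, 0, 0, 0, 0]; check y·C column-wise:
  col T0: 1·0 + 4·0 + 0·-4 + 0·4 + 0·-4 = 0
  col T1: 1·0 + 4·0 + 0·-1 + 0·-1 + 0·2 = 0
  col T2: 1·-4 + 4·1 + 0·2 = 0

y = (p0:1, p1:4, p2:0, p3:0, p4:0, p5:0, p6:0)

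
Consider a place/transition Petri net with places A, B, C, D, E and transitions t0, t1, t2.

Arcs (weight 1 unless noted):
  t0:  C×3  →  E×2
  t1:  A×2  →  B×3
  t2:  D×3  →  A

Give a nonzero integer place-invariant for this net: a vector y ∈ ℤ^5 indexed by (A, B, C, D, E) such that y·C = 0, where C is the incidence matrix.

Incidence matrix C (rows=places, cols=transitions):
       t0   t1   t2
    A   0   -2    1
    B   0    3    0
    C  -3    0    0
    D   0    0   -3
    E   2    0    0

Candidate y = [3, 2, 0, 1, 0]; check y·C column-wise:
  col t0: 3·0 + 2·0 + 0·-3 + 1·0 + 0·2 = 0
  col t1: 3·-2 + 2·3 + 1·0 = 0
  col t2: 3·1 + 2·0 + 1·-3 = 0

y = (A:3, B:2, C:0, D:1, E:0)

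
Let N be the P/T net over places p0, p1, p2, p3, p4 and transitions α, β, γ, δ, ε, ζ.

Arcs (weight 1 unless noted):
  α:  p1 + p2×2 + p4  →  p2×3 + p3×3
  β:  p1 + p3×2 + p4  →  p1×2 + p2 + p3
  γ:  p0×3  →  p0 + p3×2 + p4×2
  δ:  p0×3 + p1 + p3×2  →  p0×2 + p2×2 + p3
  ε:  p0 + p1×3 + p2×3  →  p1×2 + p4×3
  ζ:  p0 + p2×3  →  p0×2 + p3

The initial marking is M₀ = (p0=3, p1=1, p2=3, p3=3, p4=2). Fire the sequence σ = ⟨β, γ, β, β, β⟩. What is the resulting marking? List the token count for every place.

step 1: fire β:  (p0=3, p1=1, p2=3, p3=3, p4=2) → (p0=3, p1=2, p2=4, p3=2, p4=1)
step 2: fire γ:  (p0=3, p1=2, p2=4, p3=2, p4=1) → (p0=1, p1=2, p2=4, p3=4, p4=3)
step 3: fire β:  (p0=1, p1=2, p2=4, p3=4, p4=3) → (p0=1, p1=3, p2=5, p3=3, p4=2)
step 4: fire β:  (p0=1, p1=3, p2=5, p3=3, p4=2) → (p0=1, p1=4, p2=6, p3=2, p4=1)
step 5: fire β:  (p0=1, p1=4, p2=6, p3=2, p4=1) → (p0=1, p1=5, p2=7, p3=1, p4=0)

(p0=1, p1=5, p2=7, p3=1, p4=0)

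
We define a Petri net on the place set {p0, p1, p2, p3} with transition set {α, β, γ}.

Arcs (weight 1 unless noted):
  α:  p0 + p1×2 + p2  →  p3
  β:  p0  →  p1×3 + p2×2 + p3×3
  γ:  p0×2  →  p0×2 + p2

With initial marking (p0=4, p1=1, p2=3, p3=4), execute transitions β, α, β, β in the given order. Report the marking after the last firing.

step 1: fire β:  (p0=4, p1=1, p2=3, p3=4) → (p0=3, p1=4, p2=5, p3=7)
step 2: fire α:  (p0=3, p1=4, p2=5, p3=7) → (p0=2, p1=2, p2=4, p3=8)
step 3: fire β:  (p0=2, p1=2, p2=4, p3=8) → (p0=1, p1=5, p2=6, p3=11)
step 4: fire β:  (p0=1, p1=5, p2=6, p3=11) → (p0=0, p1=8, p2=8, p3=14)

(p0=0, p1=8, p2=8, p3=14)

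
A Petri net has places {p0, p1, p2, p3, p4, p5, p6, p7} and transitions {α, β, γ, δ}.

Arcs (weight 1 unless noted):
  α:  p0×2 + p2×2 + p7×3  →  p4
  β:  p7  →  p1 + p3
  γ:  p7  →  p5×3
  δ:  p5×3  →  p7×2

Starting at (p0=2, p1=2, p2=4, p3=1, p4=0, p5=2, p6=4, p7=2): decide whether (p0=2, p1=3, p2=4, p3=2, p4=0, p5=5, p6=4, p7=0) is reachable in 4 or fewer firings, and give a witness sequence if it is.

YES — reachable via ⟨β, γ⟩ (2 firings)

step 1: fire β:  (p0=2, p1=2, p2=4, p3=1, p4=0, p5=2, p6=4, p7=2) → (p0=2, p1=3, p2=4, p3=2, p4=0, p5=2, p6=4, p7=1)
step 2: fire γ:  (p0=2, p1=3, p2=4, p3=2, p4=0, p5=2, p6=4, p7=1) → (p0=2, p1=3, p2=4, p3=2, p4=0, p5=5, p6=4, p7=0)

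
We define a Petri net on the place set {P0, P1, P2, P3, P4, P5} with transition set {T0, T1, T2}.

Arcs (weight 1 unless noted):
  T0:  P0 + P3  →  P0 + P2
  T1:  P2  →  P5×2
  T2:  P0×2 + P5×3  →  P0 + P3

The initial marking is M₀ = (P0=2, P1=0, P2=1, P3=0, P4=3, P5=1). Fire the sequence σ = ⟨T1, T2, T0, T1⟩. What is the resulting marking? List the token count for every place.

step 1: fire T1:  (P0=2, P1=0, P2=1, P3=0, P4=3, P5=1) → (P0=2, P1=0, P2=0, P3=0, P4=3, P5=3)
step 2: fire T2:  (P0=2, P1=0, P2=0, P3=0, P4=3, P5=3) → (P0=1, P1=0, P2=0, P3=1, P4=3, P5=0)
step 3: fire T0:  (P0=1, P1=0, P2=0, P3=1, P4=3, P5=0) → (P0=1, P1=0, P2=1, P3=0, P4=3, P5=0)
step 4: fire T1:  (P0=1, P1=0, P2=1, P3=0, P4=3, P5=0) → (P0=1, P1=0, P2=0, P3=0, P4=3, P5=2)

(P0=1, P1=0, P2=0, P3=0, P4=3, P5=2)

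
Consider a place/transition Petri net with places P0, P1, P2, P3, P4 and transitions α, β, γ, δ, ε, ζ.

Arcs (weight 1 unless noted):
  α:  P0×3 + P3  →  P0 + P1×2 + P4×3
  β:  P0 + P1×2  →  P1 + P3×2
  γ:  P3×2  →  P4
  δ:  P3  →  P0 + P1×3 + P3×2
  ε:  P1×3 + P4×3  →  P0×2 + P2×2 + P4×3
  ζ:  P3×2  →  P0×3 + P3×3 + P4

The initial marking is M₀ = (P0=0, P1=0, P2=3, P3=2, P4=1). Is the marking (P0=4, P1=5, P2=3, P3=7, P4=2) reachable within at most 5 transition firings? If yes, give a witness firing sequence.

step 1: fire δ:  (P0=0, P1=0, P2=3, P3=2, P4=1) → (P0=1, P1=3, P2=3, P3=3, P4=1)
step 2: fire β:  (P0=1, P1=3, P2=3, P3=3, P4=1) → (P0=0, P1=2, P2=3, P3=5, P4=1)
step 3: fire δ:  (P0=0, P1=2, P2=3, P3=5, P4=1) → (P0=1, P1=5, P2=3, P3=6, P4=1)
step 4: fire ζ:  (P0=1, P1=5, P2=3, P3=6, P4=1) → (P0=4, P1=5, P2=3, P3=7, P4=2)

YES — reachable via ⟨δ, β, δ, ζ⟩ (4 firings)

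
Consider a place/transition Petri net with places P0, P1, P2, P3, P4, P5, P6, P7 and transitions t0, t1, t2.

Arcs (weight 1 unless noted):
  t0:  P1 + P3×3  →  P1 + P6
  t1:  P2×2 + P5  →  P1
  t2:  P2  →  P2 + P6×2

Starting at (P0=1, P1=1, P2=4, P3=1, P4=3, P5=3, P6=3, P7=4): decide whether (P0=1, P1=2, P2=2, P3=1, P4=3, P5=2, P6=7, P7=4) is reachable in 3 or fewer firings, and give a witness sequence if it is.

YES — reachable via ⟨t1, t2, t2⟩ (3 firings)

step 1: fire t1:  (P0=1, P1=1, P2=4, P3=1, P4=3, P5=3, P6=3, P7=4) → (P0=1, P1=2, P2=2, P3=1, P4=3, P5=2, P6=3, P7=4)
step 2: fire t2:  (P0=1, P1=2, P2=2, P3=1, P4=3, P5=2, P6=3, P7=4) → (P0=1, P1=2, P2=2, P3=1, P4=3, P5=2, P6=5, P7=4)
step 3: fire t2:  (P0=1, P1=2, P2=2, P3=1, P4=3, P5=2, P6=5, P7=4) → (P0=1, P1=2, P2=2, P3=1, P4=3, P5=2, P6=7, P7=4)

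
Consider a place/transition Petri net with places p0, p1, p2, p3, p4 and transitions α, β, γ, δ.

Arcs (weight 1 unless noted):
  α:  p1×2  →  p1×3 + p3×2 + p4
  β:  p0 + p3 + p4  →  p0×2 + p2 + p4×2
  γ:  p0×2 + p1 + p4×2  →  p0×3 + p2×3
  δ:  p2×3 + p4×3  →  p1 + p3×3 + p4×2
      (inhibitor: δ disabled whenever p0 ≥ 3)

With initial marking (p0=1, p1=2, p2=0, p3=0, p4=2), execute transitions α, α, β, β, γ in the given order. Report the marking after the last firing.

step 1: fire α:  (p0=1, p1=2, p2=0, p3=0, p4=2) → (p0=1, p1=3, p2=0, p3=2, p4=3)
step 2: fire α:  (p0=1, p1=3, p2=0, p3=2, p4=3) → (p0=1, p1=4, p2=0, p3=4, p4=4)
step 3: fire β:  (p0=1, p1=4, p2=0, p3=4, p4=4) → (p0=2, p1=4, p2=1, p3=3, p4=5)
step 4: fire β:  (p0=2, p1=4, p2=1, p3=3, p4=5) → (p0=3, p1=4, p2=2, p3=2, p4=6)
step 5: fire γ:  (p0=3, p1=4, p2=2, p3=2, p4=6) → (p0=4, p1=3, p2=5, p3=2, p4=4)

(p0=4, p1=3, p2=5, p3=2, p4=4)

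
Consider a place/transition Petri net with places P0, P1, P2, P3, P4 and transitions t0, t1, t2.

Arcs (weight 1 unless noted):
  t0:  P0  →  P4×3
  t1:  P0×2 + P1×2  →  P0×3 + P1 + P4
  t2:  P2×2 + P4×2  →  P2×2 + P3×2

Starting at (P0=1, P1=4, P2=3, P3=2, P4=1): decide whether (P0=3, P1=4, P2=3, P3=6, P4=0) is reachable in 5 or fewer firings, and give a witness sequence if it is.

NO — not reachable within 5 firings

depth 0: 1 marking
depth 1: 2 markings reached so far
depth 2: 3 markings reached so far
depth 3: 4 markings reached so far
depth 4: 4 markings reached so far
(frontier empty at depth 4; search complete)
target is not among the 4 markings reachable within 5 steps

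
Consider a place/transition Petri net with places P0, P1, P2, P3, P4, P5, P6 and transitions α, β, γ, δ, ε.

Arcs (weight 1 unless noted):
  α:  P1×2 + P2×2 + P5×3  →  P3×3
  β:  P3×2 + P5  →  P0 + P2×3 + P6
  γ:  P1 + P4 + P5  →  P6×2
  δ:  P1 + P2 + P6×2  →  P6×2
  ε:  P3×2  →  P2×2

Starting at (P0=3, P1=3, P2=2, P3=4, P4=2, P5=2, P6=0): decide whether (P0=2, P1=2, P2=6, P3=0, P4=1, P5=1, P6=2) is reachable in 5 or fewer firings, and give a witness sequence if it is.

depth 0: 1 marking
depth 1: 4 markings reached so far
depth 2: 11 markings reached so far
depth 3: 19 markings reached so far
depth 4: 26 markings reached so far
depth 5: 30 markings reached so far
target is not among the 30 markings reachable within 5 steps

NO — not reachable within 5 firings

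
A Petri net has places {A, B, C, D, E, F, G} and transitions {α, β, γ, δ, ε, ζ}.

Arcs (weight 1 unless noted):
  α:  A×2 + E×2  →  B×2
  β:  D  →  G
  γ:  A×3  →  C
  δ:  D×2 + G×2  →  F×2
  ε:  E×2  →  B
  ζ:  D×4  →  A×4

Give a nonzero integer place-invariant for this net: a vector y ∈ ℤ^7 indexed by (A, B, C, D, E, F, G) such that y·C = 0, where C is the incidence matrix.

Incidence matrix C (rows=places, cols=transitions):
        α    β    γ    δ    ε    ζ
    A  -2    0   -3    0    0    4
    B   2    0    0    0    1    0
    C   0    0    1    0    0    0
    D   0   -1    0   -2    0   -4
    E  -2    0    0    0   -2    0
    F   0    0    0    2    0    0
    G   0    1    0   -2    0    0

Candidate y = [1, 2, 3, 1, 1, 2, 1]; check y·C column-wise:
  col α: 1·-2 + 2·2 + 3·0 + 1·0 + 1·-2 + 2·0 + 1·0 = 0
  col β: 1·0 + 2·0 + 3·0 + 1·-1 + 1·0 + 2·0 + 1·1 = 0
  col γ: 1·-3 + 2·0 + 3·1 + 1·0 + 1·0 + 2·0 + 1·0 = 0
  col δ: 1·0 + 2·0 + 3·0 + 1·-2 + 1·0 + 2·2 + 1·-2 = 0
  col ε: 1·0 + 2·1 + 3·0 + 1·0 + 1·-2 + 2·0 + 1·0 = 0
  col ζ: 1·4 + 2·0 + 3·0 + 1·-4 + 1·0 + 2·0 + 1·0 = 0

y = (A:1, B:2, C:3, D:1, E:1, F:2, G:1)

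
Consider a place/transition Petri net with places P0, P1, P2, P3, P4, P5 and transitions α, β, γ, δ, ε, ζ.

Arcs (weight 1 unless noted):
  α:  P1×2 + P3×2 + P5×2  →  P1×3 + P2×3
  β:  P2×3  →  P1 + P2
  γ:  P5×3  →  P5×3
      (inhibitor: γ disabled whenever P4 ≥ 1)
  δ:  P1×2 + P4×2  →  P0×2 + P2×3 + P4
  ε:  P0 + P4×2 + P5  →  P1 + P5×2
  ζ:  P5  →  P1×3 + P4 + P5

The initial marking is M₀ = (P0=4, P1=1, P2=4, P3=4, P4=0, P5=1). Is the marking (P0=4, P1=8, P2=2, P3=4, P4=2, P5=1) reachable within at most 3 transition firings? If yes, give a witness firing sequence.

YES — reachable via ⟨β, ζ, ζ⟩ (3 firings)

step 1: fire β:  (P0=4, P1=1, P2=4, P3=4, P4=0, P5=1) → (P0=4, P1=2, P2=2, P3=4, P4=0, P5=1)
step 2: fire ζ:  (P0=4, P1=2, P2=2, P3=4, P4=0, P5=1) → (P0=4, P1=5, P2=2, P3=4, P4=1, P5=1)
step 3: fire ζ:  (P0=4, P1=5, P2=2, P3=4, P4=1, P5=1) → (P0=4, P1=8, P2=2, P3=4, P4=2, P5=1)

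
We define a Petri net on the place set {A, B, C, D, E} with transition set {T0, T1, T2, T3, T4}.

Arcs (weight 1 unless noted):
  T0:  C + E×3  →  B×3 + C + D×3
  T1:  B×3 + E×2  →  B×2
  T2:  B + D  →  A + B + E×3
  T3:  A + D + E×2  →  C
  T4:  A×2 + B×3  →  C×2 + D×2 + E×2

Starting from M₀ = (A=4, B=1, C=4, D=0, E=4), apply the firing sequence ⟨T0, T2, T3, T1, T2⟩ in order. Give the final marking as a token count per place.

step 1: fire T0:  (A=4, B=1, C=4, D=0, E=4) → (A=4, B=4, C=4, D=3, E=1)
step 2: fire T2:  (A=4, B=4, C=4, D=3, E=1) → (A=5, B=4, C=4, D=2, E=4)
step 3: fire T3:  (A=5, B=4, C=4, D=2, E=4) → (A=4, B=4, C=5, D=1, E=2)
step 4: fire T1:  (A=4, B=4, C=5, D=1, E=2) → (A=4, B=3, C=5, D=1, E=0)
step 5: fire T2:  (A=4, B=3, C=5, D=1, E=0) → (A=5, B=3, C=5, D=0, E=3)

(A=5, B=3, C=5, D=0, E=3)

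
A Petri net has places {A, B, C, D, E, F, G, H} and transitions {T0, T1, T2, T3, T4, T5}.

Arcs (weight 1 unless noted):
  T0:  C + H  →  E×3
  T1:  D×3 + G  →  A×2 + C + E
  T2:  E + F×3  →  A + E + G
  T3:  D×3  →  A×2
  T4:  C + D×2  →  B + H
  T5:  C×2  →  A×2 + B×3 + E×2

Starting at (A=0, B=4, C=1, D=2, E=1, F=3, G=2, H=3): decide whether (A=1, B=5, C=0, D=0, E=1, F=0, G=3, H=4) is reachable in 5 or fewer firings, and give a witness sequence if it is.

YES — reachable via ⟨T2, T4⟩ (2 firings)

step 1: fire T2:  (A=0, B=4, C=1, D=2, E=1, F=3, G=2, H=3) → (A=1, B=4, C=1, D=2, E=1, F=0, G=3, H=3)
step 2: fire T4:  (A=1, B=4, C=1, D=2, E=1, F=0, G=3, H=3) → (A=1, B=5, C=0, D=0, E=1, F=0, G=3, H=4)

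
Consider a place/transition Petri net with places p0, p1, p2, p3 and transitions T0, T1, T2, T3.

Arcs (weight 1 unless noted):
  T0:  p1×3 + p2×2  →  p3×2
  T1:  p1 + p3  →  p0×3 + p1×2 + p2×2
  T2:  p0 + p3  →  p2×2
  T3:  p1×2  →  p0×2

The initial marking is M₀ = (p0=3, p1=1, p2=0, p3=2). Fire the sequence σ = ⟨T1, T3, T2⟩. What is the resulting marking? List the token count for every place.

(p0=7, p1=0, p2=4, p3=0)

step 1: fire T1:  (p0=3, p1=1, p2=0, p3=2) → (p0=6, p1=2, p2=2, p3=1)
step 2: fire T3:  (p0=6, p1=2, p2=2, p3=1) → (p0=8, p1=0, p2=2, p3=1)
step 3: fire T2:  (p0=8, p1=0, p2=2, p3=1) → (p0=7, p1=0, p2=4, p3=0)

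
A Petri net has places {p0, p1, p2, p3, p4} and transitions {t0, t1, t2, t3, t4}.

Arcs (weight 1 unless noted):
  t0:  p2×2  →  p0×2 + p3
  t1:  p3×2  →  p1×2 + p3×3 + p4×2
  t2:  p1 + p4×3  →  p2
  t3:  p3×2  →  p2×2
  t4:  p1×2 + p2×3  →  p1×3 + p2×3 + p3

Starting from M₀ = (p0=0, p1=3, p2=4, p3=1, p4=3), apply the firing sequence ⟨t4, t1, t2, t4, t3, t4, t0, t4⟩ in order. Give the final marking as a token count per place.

(p0=2, p1=8, p2=5, p3=5, p4=2)

step 1: fire t4:  (p0=0, p1=3, p2=4, p3=1, p4=3) → (p0=0, p1=4, p2=4, p3=2, p4=3)
step 2: fire t1:  (p0=0, p1=4, p2=4, p3=2, p4=3) → (p0=0, p1=6, p2=4, p3=3, p4=5)
step 3: fire t2:  (p0=0, p1=6, p2=4, p3=3, p4=5) → (p0=0, p1=5, p2=5, p3=3, p4=2)
step 4: fire t4:  (p0=0, p1=5, p2=5, p3=3, p4=2) → (p0=0, p1=6, p2=5, p3=4, p4=2)
step 5: fire t3:  (p0=0, p1=6, p2=5, p3=4, p4=2) → (p0=0, p1=6, p2=7, p3=2, p4=2)
step 6: fire t4:  (p0=0, p1=6, p2=7, p3=2, p4=2) → (p0=0, p1=7, p2=7, p3=3, p4=2)
step 7: fire t0:  (p0=0, p1=7, p2=7, p3=3, p4=2) → (p0=2, p1=7, p2=5, p3=4, p4=2)
step 8: fire t4:  (p0=2, p1=7, p2=5, p3=4, p4=2) → (p0=2, p1=8, p2=5, p3=5, p4=2)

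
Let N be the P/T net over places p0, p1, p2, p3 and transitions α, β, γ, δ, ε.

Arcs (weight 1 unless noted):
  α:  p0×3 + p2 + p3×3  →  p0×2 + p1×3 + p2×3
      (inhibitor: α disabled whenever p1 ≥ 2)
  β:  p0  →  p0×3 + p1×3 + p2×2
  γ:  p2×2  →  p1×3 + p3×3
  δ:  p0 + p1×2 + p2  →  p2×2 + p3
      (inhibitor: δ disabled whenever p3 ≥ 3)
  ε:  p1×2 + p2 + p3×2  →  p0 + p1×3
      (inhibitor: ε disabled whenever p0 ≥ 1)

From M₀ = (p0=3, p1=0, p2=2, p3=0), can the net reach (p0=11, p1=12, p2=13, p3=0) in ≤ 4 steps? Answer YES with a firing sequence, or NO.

NO — not reachable within 4 firings

depth 0: 1 marking
depth 1: 3 markings reached so far
depth 2: 6 markings reached so far
depth 3: 11 markings reached so far
depth 4: 18 markings reached so far
target is not among the 18 markings reachable within 4 steps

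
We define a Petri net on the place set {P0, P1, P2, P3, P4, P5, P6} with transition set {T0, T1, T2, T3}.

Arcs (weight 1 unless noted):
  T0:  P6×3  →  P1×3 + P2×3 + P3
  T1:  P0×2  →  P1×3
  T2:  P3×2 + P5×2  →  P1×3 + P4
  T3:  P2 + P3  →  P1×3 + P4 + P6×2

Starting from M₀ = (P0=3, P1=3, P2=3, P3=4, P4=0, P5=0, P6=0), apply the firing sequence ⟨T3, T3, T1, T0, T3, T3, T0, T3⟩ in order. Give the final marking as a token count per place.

step 1: fire T3:  (P0=3, P1=3, P2=3, P3=4, P4=0, P5=0, P6=0) → (P0=3, P1=6, P2=2, P3=3, P4=1, P5=0, P6=2)
step 2: fire T3:  (P0=3, P1=6, P2=2, P3=3, P4=1, P5=0, P6=2) → (P0=3, P1=9, P2=1, P3=2, P4=2, P5=0, P6=4)
step 3: fire T1:  (P0=3, P1=9, P2=1, P3=2, P4=2, P5=0, P6=4) → (P0=1, P1=12, P2=1, P3=2, P4=2, P5=0, P6=4)
step 4: fire T0:  (P0=1, P1=12, P2=1, P3=2, P4=2, P5=0, P6=4) → (P0=1, P1=15, P2=4, P3=3, P4=2, P5=0, P6=1)
step 5: fire T3:  (P0=1, P1=15, P2=4, P3=3, P4=2, P5=0, P6=1) → (P0=1, P1=18, P2=3, P3=2, P4=3, P5=0, P6=3)
step 6: fire T3:  (P0=1, P1=18, P2=3, P3=2, P4=3, P5=0, P6=3) → (P0=1, P1=21, P2=2, P3=1, P4=4, P5=0, P6=5)
step 7: fire T0:  (P0=1, P1=21, P2=2, P3=1, P4=4, P5=0, P6=5) → (P0=1, P1=24, P2=5, P3=2, P4=4, P5=0, P6=2)
step 8: fire T3:  (P0=1, P1=24, P2=5, P3=2, P4=4, P5=0, P6=2) → (P0=1, P1=27, P2=4, P3=1, P4=5, P5=0, P6=4)

(P0=1, P1=27, P2=4, P3=1, P4=5, P5=0, P6=4)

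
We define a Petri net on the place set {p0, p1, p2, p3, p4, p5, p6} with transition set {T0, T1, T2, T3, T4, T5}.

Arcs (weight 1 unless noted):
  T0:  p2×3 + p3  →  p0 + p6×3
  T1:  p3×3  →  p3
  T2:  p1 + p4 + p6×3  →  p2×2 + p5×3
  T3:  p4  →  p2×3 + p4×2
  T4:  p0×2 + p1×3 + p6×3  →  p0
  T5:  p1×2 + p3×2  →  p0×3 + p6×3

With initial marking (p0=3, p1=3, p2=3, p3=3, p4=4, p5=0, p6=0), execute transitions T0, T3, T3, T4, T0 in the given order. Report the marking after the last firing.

step 1: fire T0:  (p0=3, p1=3, p2=3, p3=3, p4=4, p5=0, p6=0) → (p0=4, p1=3, p2=0, p3=2, p4=4, p5=0, p6=3)
step 2: fire T3:  (p0=4, p1=3, p2=0, p3=2, p4=4, p5=0, p6=3) → (p0=4, p1=3, p2=3, p3=2, p4=5, p5=0, p6=3)
step 3: fire T3:  (p0=4, p1=3, p2=3, p3=2, p4=5, p5=0, p6=3) → (p0=4, p1=3, p2=6, p3=2, p4=6, p5=0, p6=3)
step 4: fire T4:  (p0=4, p1=3, p2=6, p3=2, p4=6, p5=0, p6=3) → (p0=3, p1=0, p2=6, p3=2, p4=6, p5=0, p6=0)
step 5: fire T0:  (p0=3, p1=0, p2=6, p3=2, p4=6, p5=0, p6=0) → (p0=4, p1=0, p2=3, p3=1, p4=6, p5=0, p6=3)

(p0=4, p1=0, p2=3, p3=1, p4=6, p5=0, p6=3)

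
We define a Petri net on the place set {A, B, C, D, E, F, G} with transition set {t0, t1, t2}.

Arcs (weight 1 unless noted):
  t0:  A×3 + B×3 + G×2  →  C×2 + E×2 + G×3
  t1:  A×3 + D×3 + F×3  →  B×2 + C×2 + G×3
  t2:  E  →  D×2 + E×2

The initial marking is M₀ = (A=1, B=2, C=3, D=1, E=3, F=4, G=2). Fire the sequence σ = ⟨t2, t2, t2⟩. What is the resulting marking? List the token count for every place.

step 1: fire t2:  (A=1, B=2, C=3, D=1, E=3, F=4, G=2) → (A=1, B=2, C=3, D=3, E=4, F=4, G=2)
step 2: fire t2:  (A=1, B=2, C=3, D=3, E=4, F=4, G=2) → (A=1, B=2, C=3, D=5, E=5, F=4, G=2)
step 3: fire t2:  (A=1, B=2, C=3, D=5, E=5, F=4, G=2) → (A=1, B=2, C=3, D=7, E=6, F=4, G=2)

(A=1, B=2, C=3, D=7, E=6, F=4, G=2)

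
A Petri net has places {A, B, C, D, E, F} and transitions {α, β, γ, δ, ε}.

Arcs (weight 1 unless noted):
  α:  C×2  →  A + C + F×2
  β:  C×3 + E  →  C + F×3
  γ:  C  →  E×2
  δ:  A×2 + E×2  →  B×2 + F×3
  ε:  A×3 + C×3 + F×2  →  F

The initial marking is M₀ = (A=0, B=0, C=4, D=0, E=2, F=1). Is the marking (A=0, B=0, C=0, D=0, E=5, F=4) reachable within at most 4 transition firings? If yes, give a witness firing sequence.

YES — reachable via ⟨β, γ, γ⟩ (3 firings)

step 1: fire β:  (A=0, B=0, C=4, D=0, E=2, F=1) → (A=0, B=0, C=2, D=0, E=1, F=4)
step 2: fire γ:  (A=0, B=0, C=2, D=0, E=1, F=4) → (A=0, B=0, C=1, D=0, E=3, F=4)
step 3: fire γ:  (A=0, B=0, C=1, D=0, E=3, F=4) → (A=0, B=0, C=0, D=0, E=5, F=4)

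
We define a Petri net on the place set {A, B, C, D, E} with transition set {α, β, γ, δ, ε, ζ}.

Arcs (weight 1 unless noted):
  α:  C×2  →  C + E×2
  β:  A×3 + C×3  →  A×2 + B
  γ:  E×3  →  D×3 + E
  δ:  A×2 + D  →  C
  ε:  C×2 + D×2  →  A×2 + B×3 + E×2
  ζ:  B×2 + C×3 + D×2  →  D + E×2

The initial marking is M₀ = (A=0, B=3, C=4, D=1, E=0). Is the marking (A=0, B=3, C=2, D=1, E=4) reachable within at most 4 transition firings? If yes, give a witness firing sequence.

step 1: fire α:  (A=0, B=3, C=4, D=1, E=0) → (A=0, B=3, C=3, D=1, E=2)
step 2: fire α:  (A=0, B=3, C=3, D=1, E=2) → (A=0, B=3, C=2, D=1, E=4)

YES — reachable via ⟨α, α⟩ (2 firings)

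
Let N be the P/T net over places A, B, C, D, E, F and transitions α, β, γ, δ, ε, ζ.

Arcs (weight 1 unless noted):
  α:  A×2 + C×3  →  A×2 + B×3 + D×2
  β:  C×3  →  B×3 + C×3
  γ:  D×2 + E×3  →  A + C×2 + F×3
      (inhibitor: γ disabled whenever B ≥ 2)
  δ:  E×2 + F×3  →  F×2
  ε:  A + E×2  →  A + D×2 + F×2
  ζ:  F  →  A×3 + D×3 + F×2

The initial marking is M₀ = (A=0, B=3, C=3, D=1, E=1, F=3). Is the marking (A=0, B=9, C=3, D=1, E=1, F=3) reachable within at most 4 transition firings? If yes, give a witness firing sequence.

YES — reachable via ⟨β, β⟩ (2 firings)

step 1: fire β:  (A=0, B=3, C=3, D=1, E=1, F=3) → (A=0, B=6, C=3, D=1, E=1, F=3)
step 2: fire β:  (A=0, B=6, C=3, D=1, E=1, F=3) → (A=0, B=9, C=3, D=1, E=1, F=3)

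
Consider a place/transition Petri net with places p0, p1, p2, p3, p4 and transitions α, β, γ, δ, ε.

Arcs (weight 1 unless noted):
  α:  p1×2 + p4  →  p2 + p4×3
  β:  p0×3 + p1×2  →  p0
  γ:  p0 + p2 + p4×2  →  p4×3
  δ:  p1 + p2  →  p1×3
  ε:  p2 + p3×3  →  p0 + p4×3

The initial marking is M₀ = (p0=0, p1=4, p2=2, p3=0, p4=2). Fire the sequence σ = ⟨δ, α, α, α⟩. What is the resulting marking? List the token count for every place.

(p0=0, p1=0, p2=4, p3=0, p4=8)

step 1: fire δ:  (p0=0, p1=4, p2=2, p3=0, p4=2) → (p0=0, p1=6, p2=1, p3=0, p4=2)
step 2: fire α:  (p0=0, p1=6, p2=1, p3=0, p4=2) → (p0=0, p1=4, p2=2, p3=0, p4=4)
step 3: fire α:  (p0=0, p1=4, p2=2, p3=0, p4=4) → (p0=0, p1=2, p2=3, p3=0, p4=6)
step 4: fire α:  (p0=0, p1=2, p2=3, p3=0, p4=6) → (p0=0, p1=0, p2=4, p3=0, p4=8)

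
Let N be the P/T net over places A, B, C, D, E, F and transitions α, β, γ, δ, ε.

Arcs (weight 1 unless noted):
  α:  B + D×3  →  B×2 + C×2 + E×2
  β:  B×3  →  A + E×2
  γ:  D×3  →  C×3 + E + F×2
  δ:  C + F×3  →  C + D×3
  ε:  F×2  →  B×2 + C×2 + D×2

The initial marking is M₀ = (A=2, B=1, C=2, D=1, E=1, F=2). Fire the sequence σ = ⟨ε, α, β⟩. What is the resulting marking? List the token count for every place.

step 1: fire ε:  (A=2, B=1, C=2, D=1, E=1, F=2) → (A=2, B=3, C=4, D=3, E=1, F=0)
step 2: fire α:  (A=2, B=3, C=4, D=3, E=1, F=0) → (A=2, B=4, C=6, D=0, E=3, F=0)
step 3: fire β:  (A=2, B=4, C=6, D=0, E=3, F=0) → (A=3, B=1, C=6, D=0, E=5, F=0)

(A=3, B=1, C=6, D=0, E=5, F=0)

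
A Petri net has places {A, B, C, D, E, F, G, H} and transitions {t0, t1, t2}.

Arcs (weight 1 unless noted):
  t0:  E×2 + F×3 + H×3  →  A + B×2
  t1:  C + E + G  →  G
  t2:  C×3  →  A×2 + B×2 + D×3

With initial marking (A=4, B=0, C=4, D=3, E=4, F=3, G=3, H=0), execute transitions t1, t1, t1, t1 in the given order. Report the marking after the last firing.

(A=4, B=0, C=0, D=3, E=0, F=3, G=3, H=0)

step 1: fire t1:  (A=4, B=0, C=4, D=3, E=4, F=3, G=3, H=0) → (A=4, B=0, C=3, D=3, E=3, F=3, G=3, H=0)
step 2: fire t1:  (A=4, B=0, C=3, D=3, E=3, F=3, G=3, H=0) → (A=4, B=0, C=2, D=3, E=2, F=3, G=3, H=0)
step 3: fire t1:  (A=4, B=0, C=2, D=3, E=2, F=3, G=3, H=0) → (A=4, B=0, C=1, D=3, E=1, F=3, G=3, H=0)
step 4: fire t1:  (A=4, B=0, C=1, D=3, E=1, F=3, G=3, H=0) → (A=4, B=0, C=0, D=3, E=0, F=3, G=3, H=0)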